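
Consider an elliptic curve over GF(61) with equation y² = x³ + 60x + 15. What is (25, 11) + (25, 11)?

tangent at (25, 11): λ = (3·25² + 60)/(2·11) ≡ 44/22. 22⁻¹ ≡ 25 (mod 61) since 22·25 = 550 ≡ 1, so λ ≡ 44·25 ≡ 2.
  x = λ² - 25 - 25 = 4 - 50 ≡ 15; y = λ·(25 - 15) - 11 ≡ 9. → (15, 9)

(15, 9)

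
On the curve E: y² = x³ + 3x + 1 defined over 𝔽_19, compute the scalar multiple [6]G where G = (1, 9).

Double-and-add on 6 = (110)₂. Start with G = (1, 9) for the leading 1-bit.
double: tangent at (1, 9): λ = (3·1² + 3)/(2·9) ≡ 6/18. 18⁻¹ ≡ 18 (mod 19) since 18·18 = 324 ≡ 1, so λ ≡ 6·18 ≡ 13.
  x = λ² - 1 - 1 = 169 - 2 ≡ 15; y = λ·(1 - 15) - 9 ≡ 18. → (15, 18)
add G: (15, 18) + (1, 9). λ = (9 - 18)/(1 - 15) ≡ 10/5 mod 19. 5⁻¹ ≡ 4 (mod 19), so λ ≡ 2.
  x = λ² - 15 - 1 = 4 - 16 ≡ 7; y = λ·(15 - 7) - 18 ≡ 17. → (7, 17)
double: tangent at (7, 17): λ = (3·7² + 3)/(2·17) ≡ 17/15. 15⁻¹ ≡ 14 (mod 19) since 15·14 = 210 ≡ 1, so λ ≡ 17·14 ≡ 10.
  x = λ² - 7 - 7 = 100 - 14 ≡ 10; y = λ·(7 - 10) - 17 ≡ 10. → (10, 10)

(10, 10)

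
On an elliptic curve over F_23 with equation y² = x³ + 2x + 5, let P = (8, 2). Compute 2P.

(19, 5)

tangent at (8, 2): λ = (3·8² + 2)/(2·2) ≡ 10/4. 4⁻¹ ≡ 6 (mod 23), so λ ≡ 10·6 ≡ 14.
  x = λ² - 8 - 8 = 196 - 16 ≡ 19; y = λ·(8 - 19) - 2 ≡ 5. → (19, 5)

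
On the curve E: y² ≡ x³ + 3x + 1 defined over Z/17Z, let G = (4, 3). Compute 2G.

(9, 14)

tangent at (4, 3): λ = (3·4² + 3)/(2·3) ≡ 0/6. 6⁻¹ ≡ 3 (mod 17) since 6·3 = 18 ≡ 1, so λ ≡ 0·3 ≡ 0.
  x = λ² - 4 - 4 = 0 - 8 ≡ 9; y = λ·(4 - 9) - 3 ≡ 14. → (9, 14)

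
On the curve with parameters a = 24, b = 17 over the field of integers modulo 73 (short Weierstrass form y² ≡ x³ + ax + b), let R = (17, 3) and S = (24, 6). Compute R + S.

(59, 52)

(17, 3) + (24, 6). λ = (6 - 3)/(24 - 17) ≡ 3/7 mod 73. 7⁻¹ ≡ 21 (mod 73), so λ ≡ 63.
  x = λ² - 17 - 24 = 3969 - 41 ≡ 59; y = λ·(17 - 59) - 3 ≡ 52. → (59, 52)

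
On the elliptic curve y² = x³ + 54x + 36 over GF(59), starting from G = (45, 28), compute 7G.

Repeated addition: build up to 7G.
2G: tangent at (45, 28): λ = (3·45² + 54)/(2·28) ≡ 52/56. 56⁻¹ ≡ 39 (mod 59), so λ ≡ 52·39 ≡ 22.
  x = λ² - 45 - 45 = 484 - 90 ≡ 40; y = λ·(45 - 40) - 28 ≡ 23. → (40, 23)
3G: (40, 23) + (45, 28). λ = (28 - 23)/(45 - 40) ≡ 5/5 mod 59. 5⁻¹ ≡ 12 (mod 59) since 5·12 = 60 ≡ 1, so λ ≡ 1.
  x = λ² - 40 - 45 = 1 - 85 ≡ 34; y = λ·(40 - 34) - 23 ≡ 42. → (34, 42)
4G: (34, 42) + (45, 28). λ = (28 - 42)/(45 - 34) ≡ 45/11 mod 59. 11⁻¹ ≡ 43 (mod 59) since 11·43 = 473 ≡ 1, so λ ≡ 47.
  x = λ² - 34 - 45 = 2209 - 79 ≡ 6; y = λ·(34 - 6) - 42 ≡ 35. → (6, 35)
5G: (6, 35) + (45, 28). λ = (28 - 35)/(45 - 6) ≡ 52/39 mod 59. 39⁻¹ ≡ 56 (mod 59), so λ ≡ 21.
  x = λ² - 6 - 45 = 441 - 51 ≡ 36; y = λ·(6 - 36) - 35 ≡ 43. → (36, 43)
6G: (36, 43) + (45, 28). λ = (28 - 43)/(45 - 36) ≡ 44/9 mod 59. 9⁻¹ ≡ 46 (mod 59), so λ ≡ 18.
  x = λ² - 36 - 45 = 324 - 81 ≡ 7; y = λ·(36 - 7) - 43 ≡ 7. → (7, 7)
7G: (7, 7) + (45, 28). λ = (28 - 7)/(45 - 7) ≡ 21/38 mod 59. 38⁻¹ ≡ 14 (mod 59) since 38·14 = 532 ≡ 1, so λ ≡ 58.
  x = λ² - 7 - 45 = 3364 - 52 ≡ 8; y = λ·(7 - 8) - 7 ≡ 53. → (8, 53)

(8, 53)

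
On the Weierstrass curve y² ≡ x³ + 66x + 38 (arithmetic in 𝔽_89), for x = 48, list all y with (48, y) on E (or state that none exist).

none

x³ + 66x + 38 = 113798 ≡ 56 (mod 89).
56 is a non-residue mod 89; no y exists.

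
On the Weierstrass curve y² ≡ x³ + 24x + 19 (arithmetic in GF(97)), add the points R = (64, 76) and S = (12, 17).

(64, 76) + (12, 17). λ = (17 - 76)/(12 - 64) ≡ 38/45 mod 97. 45⁻¹ ≡ 69 (mod 97) since 45·69 = 3105 ≡ 1, so λ ≡ 3.
  x = λ² - 64 - 12 = 9 - 76 ≡ 30; y = λ·(64 - 30) - 76 ≡ 26. → (30, 26)

(30, 26)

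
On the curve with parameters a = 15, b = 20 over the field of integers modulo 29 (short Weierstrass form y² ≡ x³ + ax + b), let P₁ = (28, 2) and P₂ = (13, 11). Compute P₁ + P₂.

(22, 6)

(28, 2) + (13, 11). λ = (11 - 2)/(13 - 28) ≡ 9/14 mod 29. 14⁻¹ ≡ 27 (mod 29) since 14·27 = 378 ≡ 1, so λ ≡ 11.
  x = λ² - 28 - 13 = 121 - 41 ≡ 22; y = λ·(28 - 22) - 2 ≡ 6. → (22, 6)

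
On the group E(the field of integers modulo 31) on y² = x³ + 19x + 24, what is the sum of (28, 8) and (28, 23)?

The two points share x = 28 and their y-coordinates satisfy 8 + 23 ≡ 0 (mod 31), so they are inverses. Their sum is ∞.

O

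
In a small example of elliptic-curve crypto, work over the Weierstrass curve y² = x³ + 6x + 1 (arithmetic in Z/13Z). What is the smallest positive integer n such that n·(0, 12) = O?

2P: tangent at (0, 12): λ = (3·0² + 6)/(2·12) ≡ 6/11. 11⁻¹ ≡ 6 (mod 13), so λ ≡ 6·6 ≡ 10.
  x = λ² - 0 - 0 = 100 - 0 ≡ 9; y = λ·(0 - 9) - 12 ≡ 2. → (9, 2)
3P: (9, 2) + (0, 12). λ = (12 - 2)/(0 - 9) ≡ 10/4 mod 13. 4⁻¹ ≡ 10 (mod 13), so λ ≡ 9.
  x = λ² - 9 - 0 = 81 - 9 ≡ 7; y = λ·(9 - 7) - 2 ≡ 3. → (7, 3)
4P: (7, 3) + (0, 12). λ = (12 - 3)/(0 - 7) ≡ 9/6 mod 13. 6⁻¹ ≡ 11 (mod 13), so λ ≡ 8.
  x = λ² - 7 - 0 = 64 - 7 ≡ 5; y = λ·(7 - 5) - 3 ≡ 0. → (5, 0)
5P: (5, 0) + (0, 12). λ = (12 - 0)/(0 - 5) ≡ 12/8 mod 13. 8⁻¹ ≡ 5 (mod 13), so λ ≡ 8.
  x = λ² - 5 - 0 = 64 - 5 ≡ 7; y = λ·(5 - 7) - 0 ≡ 10. → (7, 10)
6P: (7, 10) + (0, 12). λ = (12 - 10)/(0 - 7) ≡ 2/6 mod 13. 6⁻¹ ≡ 11 (mod 13), so λ ≡ 9.
  x = λ² - 7 - 0 = 81 - 7 ≡ 9; y = λ·(7 - 9) - 10 ≡ 11. → (9, 11)
7P: (9, 11) + (0, 12). λ = (12 - 11)/(0 - 9) ≡ 1/4 mod 13. 4⁻¹ ≡ 10 (mod 13) since 4·10 = 40 ≡ 1, so λ ≡ 10.
  x = λ² - 9 - 0 = 100 - 9 ≡ 0; y = λ·(9 - 0) - 11 ≡ 1. → (0, 1)
8P: (0, 1) + (0, 12): same x and y₁ ≡ -y₂, so the sum is O.
8P = O, so the order is 8.

8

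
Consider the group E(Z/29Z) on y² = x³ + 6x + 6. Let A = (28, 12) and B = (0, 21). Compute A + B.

(28, 12) + (0, 21). λ = (21 - 12)/(0 - 28) ≡ 9/1 mod 29. 1⁻¹ ≡ 1 (mod 29), so λ ≡ 9.
  x = λ² - 28 - 0 = 81 - 28 ≡ 24; y = λ·(28 - 24) - 12 ≡ 24. → (24, 24)

(24, 24)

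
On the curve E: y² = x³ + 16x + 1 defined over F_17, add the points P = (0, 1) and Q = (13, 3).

(0, 1) + (13, 3). λ = (3 - 1)/(13 - 0) ≡ 2/13 mod 17. 13⁻¹ ≡ 4 (mod 17) since 13·4 = 52 ≡ 1, so λ ≡ 8.
  x = λ² - 0 - 13 = 64 - 13 ≡ 0; y = λ·(0 - 0) - 1 ≡ 16. → (0, 16)

(0, 16)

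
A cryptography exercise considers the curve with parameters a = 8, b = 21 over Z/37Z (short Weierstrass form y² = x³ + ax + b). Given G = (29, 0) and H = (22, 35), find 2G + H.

(22, 35)

First 2G:
Repeated addition: build up to 2G.
2G: (29, 0) + (29, 0): same x and y₁ ≡ -y₂, so the sum is ∞.
2G = ∞.
Finally 2G + H:
∞ + (22, 35) = (22, 35) (identity).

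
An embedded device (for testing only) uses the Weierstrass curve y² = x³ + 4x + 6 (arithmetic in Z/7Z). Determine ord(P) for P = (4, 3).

2P: tangent at (4, 3): λ = (3·4² + 4)/(2·3) ≡ 3/6. 6⁻¹ ≡ 6 (mod 7) since 6·6 = 36 ≡ 1, so λ ≡ 3·6 ≡ 4.
  x = λ² - 4 - 4 = 16 - 8 ≡ 1; y = λ·(4 - 1) - 3 ≡ 2. → (1, 2)
3P: (1, 2) + (4, 3). λ = (3 - 2)/(4 - 1) ≡ 1/3 mod 7. 3⁻¹ ≡ 5 (mod 7), so λ ≡ 5.
  x = λ² - 1 - 4 = 25 - 5 ≡ 6; y = λ·(1 - 6) - 2 ≡ 1. → (6, 1)
4P: (6, 1) + (4, 3). λ = (3 - 1)/(4 - 6) ≡ 2/5 mod 7. 5⁻¹ ≡ 3 (mod 7) since 5·3 = 15 ≡ 1, so λ ≡ 6.
  x = λ² - 6 - 4 = 36 - 10 ≡ 5; y = λ·(6 - 5) - 1 ≡ 5. → (5, 5)
5P: (5, 5) + (4, 3). λ = (3 - 5)/(4 - 5) ≡ 5/6 mod 7. 6⁻¹ ≡ 6 (mod 7) since 6·6 = 36 ≡ 1, so λ ≡ 2.
  x = λ² - 5 - 4 = 4 - 9 ≡ 2; y = λ·(5 - 2) - 5 ≡ 1. → (2, 1)
6P: (2, 1) + (4, 3). λ = (3 - 1)/(4 - 2) ≡ 2/2 mod 7. 2⁻¹ ≡ 4 (mod 7) since 2·4 = 8 ≡ 1, so λ ≡ 1.
  x = λ² - 2 - 4 = 1 - 6 ≡ 2; y = λ·(2 - 2) - 1 ≡ 6. → (2, 6)
7P: (2, 6) + (4, 3). λ = (3 - 6)/(4 - 2) ≡ 4/2 mod 7. 2⁻¹ ≡ 4 (mod 7), so λ ≡ 2.
  x = λ² - 2 - 4 = 4 - 6 ≡ 5; y = λ·(2 - 5) - 6 ≡ 2. → (5, 2)
8P: (5, 2) + (4, 3). λ = (3 - 2)/(4 - 5) ≡ 1/6 mod 7. 6⁻¹ ≡ 6 (mod 7), so λ ≡ 6.
  x = λ² - 5 - 4 = 36 - 9 ≡ 6; y = λ·(5 - 6) - 2 ≡ 6. → (6, 6)
9P: (6, 6) + (4, 3). λ = (3 - 6)/(4 - 6) ≡ 4/5 mod 7. 5⁻¹ ≡ 3 (mod 7), so λ ≡ 5.
  x = λ² - 6 - 4 = 25 - 10 ≡ 1; y = λ·(6 - 1) - 6 ≡ 5. → (1, 5)
10P: (1, 5) + (4, 3). λ = (3 - 5)/(4 - 1) ≡ 5/3 mod 7. 3⁻¹ ≡ 5 (mod 7), so λ ≡ 4.
  x = λ² - 1 - 4 = 16 - 5 ≡ 4; y = λ·(1 - 4) - 5 ≡ 4. → (4, 4)
11P: (4, 4) + (4, 3): same x and y₁ ≡ -y₂, so the sum is ∞.
11P = ∞, so the order is 11.

11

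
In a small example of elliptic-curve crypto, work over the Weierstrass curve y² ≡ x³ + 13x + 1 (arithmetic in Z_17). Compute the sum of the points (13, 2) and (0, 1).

(3, 4)

(13, 2) + (0, 1). λ = (1 - 2)/(0 - 13) ≡ 16/4 mod 17. 4⁻¹ ≡ 13 (mod 17), so λ ≡ 4.
  x = λ² - 13 - 0 = 16 - 13 ≡ 3; y = λ·(13 - 3) - 2 ≡ 4. → (3, 4)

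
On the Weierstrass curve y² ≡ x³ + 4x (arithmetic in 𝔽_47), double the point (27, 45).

tangent at (27, 45): λ = (3·27² + 4)/(2·45) ≡ 29/43. 43⁻¹ ≡ 35 (mod 47) since 43·35 = 1505 ≡ 1, so λ ≡ 29·35 ≡ 28.
  x = λ² - 27 - 27 = 784 - 54 ≡ 25; y = λ·(27 - 25) - 45 ≡ 11. → (25, 11)

(25, 11)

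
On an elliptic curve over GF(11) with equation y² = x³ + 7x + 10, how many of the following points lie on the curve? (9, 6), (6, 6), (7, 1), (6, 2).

1

(9, 6): 6² ≡ 3, rhs ≡ 10 → off.
(6, 6): 6² ≡ 3, rhs ≡ 4 → off.
(7, 1): 1² ≡ 1, rhs ≡ 6 → off.
(6, 2): 2² ≡ 4, rhs ≡ 4 → on.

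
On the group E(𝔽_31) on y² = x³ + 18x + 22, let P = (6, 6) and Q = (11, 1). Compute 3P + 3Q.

First 3P:
Repeated addition: build up to 3P.
2P: tangent at (6, 6): λ = (3·6² + 18)/(2·6) ≡ 2/12. 12⁻¹ ≡ 13 (mod 31), so λ ≡ 2·13 ≡ 26.
  x = λ² - 6 - 6 = 676 - 12 ≡ 13; y = λ·(6 - 13) - 6 ≡ 29. → (13, 29)
3P: (13, 29) + (6, 6). λ = (6 - 29)/(6 - 13) ≡ 8/24 mod 31. 24⁻¹ ≡ 22 (mod 31) since 24·22 = 528 ≡ 1, so λ ≡ 21.
  x = λ² - 13 - 6 = 441 - 19 ≡ 19; y = λ·(13 - 19) - 29 ≡ 0. → (19, 0)
3P = (19, 0).
Next 3Q:
Repeated addition: build up to 3Q.
2Q: tangent at (11, 1): λ = (3·11² + 18)/(2·1) ≡ 9/2. 2⁻¹ ≡ 16 (mod 31), so λ ≡ 9·16 ≡ 20.
  x = λ² - 11 - 11 = 400 - 22 ≡ 6; y = λ·(11 - 6) - 1 ≡ 6. → (6, 6)
3Q: (6, 6) + (11, 1). λ = (1 - 6)/(11 - 6) ≡ 26/5 mod 31. 5⁻¹ ≡ 25 (mod 31), so λ ≡ 30.
  x = λ² - 6 - 11 = 900 - 17 ≡ 15; y = λ·(6 - 15) - 6 ≡ 3. → (15, 3)
3Q = (15, 3).
Finally 3P + 3Q:
(19, 0) + (15, 3). λ = (3 - 0)/(15 - 19) ≡ 3/27 mod 31. 27⁻¹ ≡ 23 (mod 31) since 27·23 = 621 ≡ 1, so λ ≡ 7.
  x = λ² - 19 - 15 = 49 - 34 ≡ 15; y = λ·(19 - 15) - 0 ≡ 28. → (15, 28)

(15, 28)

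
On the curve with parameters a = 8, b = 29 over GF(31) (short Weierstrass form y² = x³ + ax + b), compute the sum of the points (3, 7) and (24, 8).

(3, 7) + (24, 8). λ = (8 - 7)/(24 - 3) ≡ 1/21 mod 31. 21⁻¹ ≡ 3 (mod 31) since 21·3 = 63 ≡ 1, so λ ≡ 3.
  x = λ² - 3 - 24 = 9 - 27 ≡ 13; y = λ·(3 - 13) - 7 ≡ 25. → (13, 25)

(13, 25)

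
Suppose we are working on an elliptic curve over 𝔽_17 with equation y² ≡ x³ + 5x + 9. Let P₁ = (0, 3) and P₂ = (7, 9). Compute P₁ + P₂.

(9, 16)

(0, 3) + (7, 9). λ = (9 - 3)/(7 - 0) ≡ 6/7 mod 17. 7⁻¹ ≡ 5 (mod 17), so λ ≡ 13.
  x = λ² - 0 - 7 = 169 - 7 ≡ 9; y = λ·(0 - 9) - 3 ≡ 16. → (9, 16)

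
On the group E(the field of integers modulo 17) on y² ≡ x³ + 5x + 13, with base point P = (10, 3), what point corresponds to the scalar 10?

(8, 2)

Double-and-add on 10 = (1010)₂. Start with P = (10, 3) for the leading 1-bit.
double: tangent at (10, 3): λ = (3·10² + 5)/(2·3) ≡ 16/6. 6⁻¹ ≡ 3 (mod 17) since 6·3 = 18 ≡ 1, so λ ≡ 16·3 ≡ 14.
  x = λ² - 10 - 10 = 196 - 20 ≡ 6; y = λ·(10 - 6) - 3 ≡ 2. → (6, 2)
double: tangent at (6, 2): λ = (3·6² + 5)/(2·2) ≡ 11/4. 4⁻¹ ≡ 13 (mod 17) since 4·13 = 52 ≡ 1, so λ ≡ 11·13 ≡ 7.
  x = λ² - 6 - 6 = 49 - 12 ≡ 3; y = λ·(6 - 3) - 2 ≡ 2. → (3, 2)
add P: (3, 2) + (10, 3). λ = (3 - 2)/(10 - 3) ≡ 1/7 mod 17. 7⁻¹ ≡ 5 (mod 17) since 7·5 = 35 ≡ 1, so λ ≡ 5.
  x = λ² - 3 - 10 = 25 - 13 ≡ 12; y = λ·(3 - 12) - 2 ≡ 4. → (12, 4)
double: tangent at (12, 4): λ = (3·12² + 5)/(2·4) ≡ 12/8. 8⁻¹ ≡ 15 (mod 17), so λ ≡ 12·15 ≡ 10.
  x = λ² - 12 - 12 = 100 - 24 ≡ 8; y = λ·(12 - 8) - 4 ≡ 2. → (8, 2)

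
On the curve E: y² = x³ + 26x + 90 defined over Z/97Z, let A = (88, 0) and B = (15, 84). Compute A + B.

(88, 0) + (15, 84). λ = (84 - 0)/(15 - 88) ≡ 84/24 mod 97. 24⁻¹ ≡ 93 (mod 97), so λ ≡ 52.
  x = λ² - 88 - 15 = 2704 - 103 ≡ 79; y = λ·(88 - 79) - 0 ≡ 80. → (79, 80)

(79, 80)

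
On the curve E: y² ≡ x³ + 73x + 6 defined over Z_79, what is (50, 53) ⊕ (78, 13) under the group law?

(50, 53) + (78, 13). λ = (13 - 53)/(78 - 50) ≡ 39/28 mod 79. 28⁻¹ ≡ 48 (mod 79), so λ ≡ 55.
  x = λ² - 50 - 78 = 3025 - 128 ≡ 53; y = λ·(50 - 53) - 53 ≡ 19. → (53, 19)

(53, 19)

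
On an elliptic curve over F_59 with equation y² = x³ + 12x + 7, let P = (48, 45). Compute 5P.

Repeated addition: build up to 5P.
2P: tangent at (48, 45): λ = (3·48² + 12)/(2·45) ≡ 21/31. 31⁻¹ ≡ 40 (mod 59) since 31·40 = 1240 ≡ 1, so λ ≡ 21·40 ≡ 14.
  x = λ² - 48 - 48 = 196 - 96 ≡ 41; y = λ·(48 - 41) - 45 ≡ 53. → (41, 53)
3P: (41, 53) + (48, 45). λ = (45 - 53)/(48 - 41) ≡ 51/7 mod 59. 7⁻¹ ≡ 17 (mod 59) since 7·17 = 119 ≡ 1, so λ ≡ 41.
  x = λ² - 41 - 48 = 1681 - 89 ≡ 58; y = λ·(41 - 58) - 53 ≡ 17. → (58, 17)
4P: (58, 17) + (48, 45). λ = (45 - 17)/(48 - 58) ≡ 28/49 mod 59. 49⁻¹ ≡ 53 (mod 59), so λ ≡ 9.
  x = λ² - 58 - 48 = 81 - 106 ≡ 34; y = λ·(58 - 34) - 17 ≡ 22. → (34, 22)
5P: (34, 22) + (48, 45). λ = (45 - 22)/(48 - 34) ≡ 23/14 mod 59. 14⁻¹ ≡ 38 (mod 59) since 14·38 = 532 ≡ 1, so λ ≡ 48.
  x = λ² - 34 - 48 = 2304 - 82 ≡ 39; y = λ·(34 - 39) - 22 ≡ 33. → (39, 33)

(39, 33)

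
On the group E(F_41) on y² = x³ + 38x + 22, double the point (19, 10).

(8, 10)

tangent at (19, 10): λ = (3·19² + 38)/(2·10) ≡ 14/20. 20⁻¹ ≡ 39 (mod 41), so λ ≡ 14·39 ≡ 13.
  x = λ² - 19 - 19 = 169 - 38 ≡ 8; y = λ·(19 - 8) - 10 ≡ 10. → (8, 10)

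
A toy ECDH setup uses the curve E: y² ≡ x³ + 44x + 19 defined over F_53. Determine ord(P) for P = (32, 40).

2P: tangent at (32, 40): λ = (3·32² + 44)/(2·40) ≡ 42/27. 27⁻¹ ≡ 2 (mod 53), so λ ≡ 42·2 ≡ 31.
  x = λ² - 32 - 32 = 961 - 64 ≡ 49; y = λ·(32 - 49) - 40 ≡ 16. → (49, 16)
3P: (49, 16) + (32, 40). λ = (40 - 16)/(32 - 49) ≡ 24/36 mod 53. 36⁻¹ ≡ 28 (mod 53), so λ ≡ 36.
  x = λ² - 49 - 32 = 1296 - 81 ≡ 49; y = λ·(49 - 49) - 16 ≡ 37. → (49, 37)
4P: (49, 37) + (32, 40). λ = (40 - 37)/(32 - 49) ≡ 3/36 mod 53. 36⁻¹ ≡ 28 (mod 53) since 36·28 = 1008 ≡ 1, so λ ≡ 31.
  x = λ² - 49 - 32 = 961 - 81 ≡ 32; y = λ·(49 - 32) - 37 ≡ 13. → (32, 13)
5P: (32, 13) + (32, 40): same x and y₁ ≡ -y₂, so the sum is O.
5P = O, so the order is 5.

5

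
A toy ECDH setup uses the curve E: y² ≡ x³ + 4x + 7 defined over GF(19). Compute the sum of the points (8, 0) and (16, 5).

(8, 0) + (16, 5). λ = (5 - 0)/(16 - 8) ≡ 5/8 mod 19. 8⁻¹ ≡ 12 (mod 19) since 8·12 = 96 ≡ 1, so λ ≡ 3.
  x = λ² - 8 - 16 = 9 - 24 ≡ 4; y = λ·(8 - 4) - 0 ≡ 12. → (4, 12)

(4, 12)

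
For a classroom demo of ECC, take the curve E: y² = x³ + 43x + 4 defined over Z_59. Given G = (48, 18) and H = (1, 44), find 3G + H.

(49, 7)

First 3G:
Repeated addition: build up to 3G.
2G: tangent at (48, 18): λ = (3·48² + 43)/(2·18) ≡ 52/36. 36⁻¹ ≡ 41 (mod 59), so λ ≡ 52·41 ≡ 8.
  x = λ² - 48 - 48 = 64 - 96 ≡ 27; y = λ·(48 - 27) - 18 ≡ 32. → (27, 32)
3G: (27, 32) + (48, 18). λ = (18 - 32)/(48 - 27) ≡ 45/21 mod 59. 21⁻¹ ≡ 45 (mod 59), so λ ≡ 19.
  x = λ² - 27 - 48 = 361 - 75 ≡ 50; y = λ·(27 - 50) - 32 ≡ 3. → (50, 3)
3G = (50, 3).
Finally 3G + H:
(50, 3) + (1, 44). λ = (44 - 3)/(1 - 50) ≡ 41/10 mod 59. 10⁻¹ ≡ 6 (mod 59), so λ ≡ 10.
  x = λ² - 50 - 1 = 100 - 51 ≡ 49; y = λ·(50 - 49) - 3 ≡ 7. → (49, 7)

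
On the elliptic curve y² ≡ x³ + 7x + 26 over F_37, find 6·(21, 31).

Write Q = (21, 31).
Double-and-add on 6 = (110)₂. Start with Q = (21, 31) for the leading 1-bit.
double: tangent at (21, 31): λ = (3·21² + 7)/(2·31) ≡ 35/25. 25⁻¹ ≡ 3 (mod 37), so λ ≡ 35·3 ≡ 31.
  x = λ² - 21 - 21 = 961 - 42 ≡ 31; y = λ·(21 - 31) - 31 ≡ 29. → (31, 29)
add Q: (31, 29) + (21, 31). λ = (31 - 29)/(21 - 31) ≡ 2/27 mod 37. 27⁻¹ ≡ 11 (mod 37), so λ ≡ 22.
  x = λ² - 31 - 21 = 484 - 52 ≡ 25; y = λ·(31 - 25) - 29 ≡ 29. → (25, 29)
double: tangent at (25, 29): λ = (3·25² + 7)/(2·29) ≡ 32/21. 21⁻¹ ≡ 30 (mod 37), so λ ≡ 32·30 ≡ 35.
  x = λ² - 25 - 25 = 1225 - 50 ≡ 28; y = λ·(25 - 28) - 29 ≡ 14. → (28, 14)

(28, 14)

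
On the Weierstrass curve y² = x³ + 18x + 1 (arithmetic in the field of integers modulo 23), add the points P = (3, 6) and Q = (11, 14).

(3, 6) + (11, 14). λ = (14 - 6)/(11 - 3) ≡ 8/8 mod 23. 8⁻¹ ≡ 3 (mod 23) since 8·3 = 24 ≡ 1, so λ ≡ 1.
  x = λ² - 3 - 11 = 1 - 14 ≡ 10; y = λ·(3 - 10) - 6 ≡ 10. → (10, 10)

(10, 10)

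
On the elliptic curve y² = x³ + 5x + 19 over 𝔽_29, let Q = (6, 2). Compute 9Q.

(28, 10)

Double-and-add on 9 = (1001)₂. Start with Q = (6, 2) for the leading 1-bit.
double: tangent at (6, 2): λ = (3·6² + 5)/(2·2) ≡ 26/4. 4⁻¹ ≡ 22 (mod 29), so λ ≡ 26·22 ≡ 21.
  x = λ² - 6 - 6 = 441 - 12 ≡ 23; y = λ·(6 - 23) - 2 ≡ 18. → (23, 18)
double: tangent at (23, 18): λ = (3·23² + 5)/(2·18) ≡ 26/7. 7⁻¹ ≡ 25 (mod 29) since 7·25 = 175 ≡ 1, so λ ≡ 26·25 ≡ 12.
  x = λ² - 23 - 23 = 144 - 46 ≡ 11; y = λ·(23 - 11) - 18 ≡ 10. → (11, 10)
double: tangent at (11, 10): λ = (3·11² + 5)/(2·10) ≡ 20/20. 20⁻¹ ≡ 16 (mod 29), so λ ≡ 20·16 ≡ 1.
  x = λ² - 11 - 11 = 1 - 22 ≡ 8; y = λ·(11 - 8) - 10 ≡ 22. → (8, 22)
add Q: (8, 22) + (6, 2). λ = (2 - 22)/(6 - 8) ≡ 9/27 mod 29. 27⁻¹ ≡ 14 (mod 29), so λ ≡ 10.
  x = λ² - 8 - 6 = 100 - 14 ≡ 28; y = λ·(8 - 28) - 22 ≡ 10. → (28, 10)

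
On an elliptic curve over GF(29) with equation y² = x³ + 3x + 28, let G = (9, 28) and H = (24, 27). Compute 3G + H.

First 3G:
Repeated addition: build up to 3G.
2G: tangent at (9, 28): λ = (3·9² + 3)/(2·28) ≡ 14/27. 27⁻¹ ≡ 14 (mod 29) since 27·14 = 378 ≡ 1, so λ ≡ 14·14 ≡ 22.
  x = λ² - 9 - 9 = 484 - 18 ≡ 2; y = λ·(9 - 2) - 28 ≡ 10. → (2, 10)
3G: (2, 10) + (9, 28). λ = (28 - 10)/(9 - 2) ≡ 18/7 mod 29. 7⁻¹ ≡ 25 (mod 29), so λ ≡ 15.
  x = λ² - 2 - 9 = 225 - 11 ≡ 11; y = λ·(2 - 11) - 10 ≡ 0. → (11, 0)
3G = (11, 0).
Finally 3G + H:
(11, 0) + (24, 27). λ = (27 - 0)/(24 - 11) ≡ 27/13 mod 29. 13⁻¹ ≡ 9 (mod 29) since 13·9 = 117 ≡ 1, so λ ≡ 11.
  x = λ² - 11 - 24 = 121 - 35 ≡ 28; y = λ·(11 - 28) - 0 ≡ 16. → (28, 16)

(28, 16)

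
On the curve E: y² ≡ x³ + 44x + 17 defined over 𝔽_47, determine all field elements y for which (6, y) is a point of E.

x³ + 44x + 17 = 497 ≡ 27 (mod 47).
Square roots of 27 mod 47: 11 and 36 (since 11² = 121 ≡ 27).

11, 36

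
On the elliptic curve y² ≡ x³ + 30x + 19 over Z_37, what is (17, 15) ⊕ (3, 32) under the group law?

(17, 15) + (3, 32). λ = (32 - 15)/(3 - 17) ≡ 17/23 mod 37. 23⁻¹ ≡ 29 (mod 37), so λ ≡ 12.
  x = λ² - 17 - 3 = 144 - 20 ≡ 13; y = λ·(17 - 13) - 15 ≡ 33. → (13, 33)

(13, 33)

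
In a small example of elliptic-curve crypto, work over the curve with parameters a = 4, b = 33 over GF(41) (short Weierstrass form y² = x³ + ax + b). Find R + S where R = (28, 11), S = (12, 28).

(28, 11) + (12, 28). λ = (28 - 11)/(12 - 28) ≡ 17/25 mod 41. 25⁻¹ ≡ 23 (mod 41), so λ ≡ 22.
  x = λ² - 28 - 12 = 484 - 40 ≡ 34; y = λ·(28 - 34) - 11 ≡ 21. → (34, 21)

(34, 21)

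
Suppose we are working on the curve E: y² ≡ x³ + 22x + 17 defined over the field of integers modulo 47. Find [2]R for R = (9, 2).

tangent at (9, 2): λ = (3·9² + 22)/(2·2) ≡ 30/4. 4⁻¹ ≡ 12 (mod 47) since 4·12 = 48 ≡ 1, so λ ≡ 30·12 ≡ 31.
  x = λ² - 9 - 9 = 961 - 18 ≡ 3; y = λ·(9 - 3) - 2 ≡ 43. → (3, 43)

(3, 43)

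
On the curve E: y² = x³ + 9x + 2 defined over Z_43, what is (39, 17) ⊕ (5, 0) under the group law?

(39, 17) + (5, 0). λ = (0 - 17)/(5 - 39) ≡ 26/9 mod 43. 9⁻¹ ≡ 24 (mod 43), so λ ≡ 22.
  x = λ² - 39 - 5 = 484 - 44 ≡ 10; y = λ·(39 - 10) - 17 ≡ 19. → (10, 19)

(10, 19)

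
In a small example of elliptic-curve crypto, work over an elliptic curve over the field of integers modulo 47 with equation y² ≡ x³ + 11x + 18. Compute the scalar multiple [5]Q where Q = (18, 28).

(34, 13)

Double-and-add on 5 = (101)₂. Start with Q = (18, 28) for the leading 1-bit.
double: tangent at (18, 28): λ = (3·18² + 11)/(2·28) ≡ 43/9. 9⁻¹ ≡ 21 (mod 47), so λ ≡ 43·21 ≡ 10.
  x = λ² - 18 - 18 = 100 - 36 ≡ 17; y = λ·(18 - 17) - 28 ≡ 29. → (17, 29)
double: tangent at (17, 29): λ = (3·17² + 11)/(2·29) ≡ 32/11. 11⁻¹ ≡ 30 (mod 47) since 11·30 = 330 ≡ 1, so λ ≡ 32·30 ≡ 20.
  x = λ² - 17 - 17 = 400 - 34 ≡ 37; y = λ·(17 - 37) - 29 ≡ 41. → (37, 41)
add Q: (37, 41) + (18, 28). λ = (28 - 41)/(18 - 37) ≡ 34/28 mod 47. 28⁻¹ ≡ 42 (mod 47) since 28·42 = 1176 ≡ 1, so λ ≡ 18.
  x = λ² - 37 - 18 = 324 - 55 ≡ 34; y = λ·(37 - 34) - 41 ≡ 13. → (34, 13)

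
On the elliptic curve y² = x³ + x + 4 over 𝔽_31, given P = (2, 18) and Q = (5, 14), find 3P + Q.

(17, 6)

First 3P:
Repeated addition: build up to 3P.
2P: tangent at (2, 18): λ = (3·2² + 1)/(2·18) ≡ 13/5. 5⁻¹ ≡ 25 (mod 31) since 5·25 = 125 ≡ 1, so λ ≡ 13·25 ≡ 15.
  x = λ² - 2 - 2 = 225 - 4 ≡ 4; y = λ·(2 - 4) - 18 ≡ 14. → (4, 14)
3P: (4, 14) + (2, 18). λ = (18 - 14)/(2 - 4) ≡ 4/29 mod 31. 29⁻¹ ≡ 15 (mod 31), so λ ≡ 29.
  x = λ² - 4 - 2 = 841 - 6 ≡ 29; y = λ·(4 - 29) - 14 ≡ 5. → (29, 5)
3P = (29, 5).
Finally 3P + Q:
(29, 5) + (5, 14). λ = (14 - 5)/(5 - 29) ≡ 9/7 mod 31. 7⁻¹ ≡ 9 (mod 31) since 7·9 = 63 ≡ 1, so λ ≡ 19.
  x = λ² - 29 - 5 = 361 - 34 ≡ 17; y = λ·(29 - 17) - 5 ≡ 6. → (17, 6)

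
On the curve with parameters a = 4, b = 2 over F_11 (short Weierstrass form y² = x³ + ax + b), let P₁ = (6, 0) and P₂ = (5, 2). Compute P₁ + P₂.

(4, 7)

(6, 0) + (5, 2). λ = (2 - 0)/(5 - 6) ≡ 2/10 mod 11. 10⁻¹ ≡ 10 (mod 11) since 10·10 = 100 ≡ 1, so λ ≡ 9.
  x = λ² - 6 - 5 = 81 - 11 ≡ 4; y = λ·(6 - 4) - 0 ≡ 7. → (4, 7)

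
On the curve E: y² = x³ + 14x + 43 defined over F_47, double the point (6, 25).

(2, 28)

tangent at (6, 25): λ = (3·6² + 14)/(2·25) ≡ 28/3. 3⁻¹ ≡ 16 (mod 47), so λ ≡ 28·16 ≡ 25.
  x = λ² - 6 - 6 = 625 - 12 ≡ 2; y = λ·(6 - 2) - 25 ≡ 28. → (2, 28)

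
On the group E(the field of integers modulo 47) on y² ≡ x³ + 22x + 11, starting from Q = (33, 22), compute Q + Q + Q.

Repeated addition: build up to 3Q.
2Q: tangent at (33, 22): λ = (3·33² + 22)/(2·22) ≡ 46/44. 44⁻¹ ≡ 31 (mod 47) since 44·31 = 1364 ≡ 1, so λ ≡ 46·31 ≡ 16.
  x = λ² - 33 - 33 = 256 - 66 ≡ 2; y = λ·(33 - 2) - 22 ≡ 4. → (2, 4)
3Q: (2, 4) + (33, 22). λ = (22 - 4)/(33 - 2) ≡ 18/31 mod 47. 31⁻¹ ≡ 44 (mod 47), so λ ≡ 40.
  x = λ² - 2 - 33 = 1600 - 35 ≡ 14; y = λ·(2 - 14) - 4 ≡ 33. → (14, 33)

(14, 33)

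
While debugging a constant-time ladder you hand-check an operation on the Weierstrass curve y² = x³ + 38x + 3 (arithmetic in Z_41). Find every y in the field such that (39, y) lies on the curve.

x³ + 38x + 3 = 60804 ≡ 1 (mod 41).
Square roots of 1 mod 41: 1 and 40 (since 1² = 1 ≡ 1).

1, 40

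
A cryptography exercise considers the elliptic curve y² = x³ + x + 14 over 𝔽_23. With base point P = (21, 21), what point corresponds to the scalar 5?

(1, 4)

Double-and-add on 5 = (101)₂. Start with P = (21, 21) for the leading 1-bit.
double: tangent at (21, 21): λ = (3·21² + 1)/(2·21) ≡ 13/19. 19⁻¹ ≡ 17 (mod 23), so λ ≡ 13·17 ≡ 14.
  x = λ² - 21 - 21 = 196 - 42 ≡ 16; y = λ·(21 - 16) - 21 ≡ 3. → (16, 3)
double: tangent at (16, 3): λ = (3·16² + 1)/(2·3) ≡ 10/6. 6⁻¹ ≡ 4 (mod 23), so λ ≡ 10·4 ≡ 17.
  x = λ² - 16 - 16 = 289 - 32 ≡ 4; y = λ·(16 - 4) - 3 ≡ 17. → (4, 17)
add P: (4, 17) + (21, 21). λ = (21 - 17)/(21 - 4) ≡ 4/17 mod 23. 17⁻¹ ≡ 19 (mod 23), so λ ≡ 7.
  x = λ² - 4 - 21 = 49 - 25 ≡ 1; y = λ·(4 - 1) - 17 ≡ 4. → (1, 4)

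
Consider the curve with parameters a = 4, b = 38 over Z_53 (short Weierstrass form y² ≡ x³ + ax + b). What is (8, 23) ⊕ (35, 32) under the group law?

(8, 23) + (35, 32). λ = (32 - 23)/(35 - 8) ≡ 9/27 mod 53. 27⁻¹ ≡ 2 (mod 53), so λ ≡ 18.
  x = λ² - 8 - 35 = 324 - 43 ≡ 16; y = λ·(8 - 16) - 23 ≡ 45. → (16, 45)

(16, 45)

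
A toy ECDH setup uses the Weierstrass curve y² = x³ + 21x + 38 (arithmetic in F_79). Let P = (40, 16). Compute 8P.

(24, 15)

Double-and-add on 8 = (1000)₂. Start with P = (40, 16) for the leading 1-bit.
double: tangent at (40, 16): λ = (3·40² + 21)/(2·16) ≡ 2/32. 32⁻¹ ≡ 42 (mod 79), so λ ≡ 2·42 ≡ 5.
  x = λ² - 40 - 40 = 25 - 80 ≡ 24; y = λ·(40 - 24) - 16 ≡ 64. → (24, 64)
double: tangent at (24, 64): λ = (3·24² + 21)/(2·64) ≡ 11/49. 49⁻¹ ≡ 50 (mod 79), so λ ≡ 11·50 ≡ 76.
  x = λ² - 24 - 24 = 5776 - 48 ≡ 40; y = λ·(24 - 40) - 64 ≡ 63. → (40, 63)
double: tangent at (40, 63): λ = (3·40² + 21)/(2·63) ≡ 2/47. 47⁻¹ ≡ 37 (mod 79) since 47·37 = 1739 ≡ 1, so λ ≡ 2·37 ≡ 74.
  x = λ² - 40 - 40 = 5476 - 80 ≡ 24; y = λ·(40 - 24) - 63 ≡ 15. → (24, 15)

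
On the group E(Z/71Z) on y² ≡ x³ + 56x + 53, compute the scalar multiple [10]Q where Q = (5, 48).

(57, 2)

Repeated addition: build up to 10Q.
2Q: tangent at (5, 48): λ = (3·5² + 56)/(2·48) ≡ 60/25. 25⁻¹ ≡ 54 (mod 71), so λ ≡ 60·54 ≡ 45.
  x = λ² - 5 - 5 = 2025 - 10 ≡ 27; y = λ·(5 - 27) - 48 ≡ 27. → (27, 27)
3Q: (27, 27) + (5, 48). λ = (48 - 27)/(5 - 27) ≡ 21/49 mod 71. 49⁻¹ ≡ 29 (mod 71) since 49·29 = 1421 ≡ 1, so λ ≡ 41.
  x = λ² - 27 - 5 = 1681 - 32 ≡ 16; y = λ·(27 - 16) - 27 ≡ 69. → (16, 69)
4Q: (16, 69) + (5, 48). λ = (48 - 69)/(5 - 16) ≡ 50/60 mod 71. 60⁻¹ ≡ 58 (mod 71) since 60·58 = 3480 ≡ 1, so λ ≡ 60.
  x = λ² - 16 - 5 = 3600 - 21 ≡ 29; y = λ·(16 - 29) - 69 ≡ 3. → (29, 3)
5Q: (29, 3) + (5, 48). λ = (48 - 3)/(5 - 29) ≡ 45/47 mod 71. 47⁻¹ ≡ 68 (mod 71), so λ ≡ 7.
  x = λ² - 29 - 5 = 49 - 34 ≡ 15; y = λ·(29 - 15) - 3 ≡ 24. → (15, 24)
6Q: (15, 24) + (5, 48). λ = (48 - 24)/(5 - 15) ≡ 24/61 mod 71. 61⁻¹ ≡ 7 (mod 71), so λ ≡ 26.
  x = λ² - 15 - 5 = 676 - 20 ≡ 17; y = λ·(15 - 17) - 24 ≡ 66. → (17, 66)
7Q: (17, 66) + (5, 48). λ = (48 - 66)/(5 - 17) ≡ 53/59 mod 71. 59⁻¹ ≡ 65 (mod 71), so λ ≡ 37.
  x = λ² - 17 - 5 = 1369 - 22 ≡ 69; y = λ·(17 - 69) - 66 ≡ 69. → (69, 69)
8Q: (69, 69) + (5, 48). λ = (48 - 69)/(5 - 69) ≡ 50/7 mod 71. 7⁻¹ ≡ 61 (mod 71), so λ ≡ 68.
  x = λ² - 69 - 5 = 4624 - 74 ≡ 6; y = λ·(69 - 6) - 69 ≡ 26. → (6, 26)
9Q: (6, 26) + (5, 48). λ = (48 - 26)/(5 - 6) ≡ 22/70 mod 71. 70⁻¹ ≡ 70 (mod 71), so λ ≡ 49.
  x = λ² - 6 - 5 = 2401 - 11 ≡ 47; y = λ·(6 - 47) - 26 ≡ 24. → (47, 24)
10Q: (47, 24) + (5, 48). λ = (48 - 24)/(5 - 47) ≡ 24/29 mod 71. 29⁻¹ ≡ 49 (mod 71), so λ ≡ 40.
  x = λ² - 47 - 5 = 1600 - 52 ≡ 57; y = λ·(47 - 57) - 24 ≡ 2. → (57, 2)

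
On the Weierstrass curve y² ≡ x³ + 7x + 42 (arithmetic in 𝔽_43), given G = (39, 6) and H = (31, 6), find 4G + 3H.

(38, 21)

First 4G:
Repeated addition: build up to 4G.
2G: tangent at (39, 6): λ = (3·39² + 7)/(2·6) ≡ 12/12. 12⁻¹ ≡ 18 (mod 43) since 12·18 = 216 ≡ 1, so λ ≡ 12·18 ≡ 1.
  x = λ² - 39 - 39 = 1 - 78 ≡ 9; y = λ·(39 - 9) - 6 ≡ 24. → (9, 24)
3G: (9, 24) + (39, 6). λ = (6 - 24)/(39 - 9) ≡ 25/30 mod 43. 30⁻¹ ≡ 33 (mod 43) since 30·33 = 990 ≡ 1, so λ ≡ 8.
  x = λ² - 9 - 39 = 64 - 48 ≡ 16; y = λ·(9 - 16) - 24 ≡ 6. → (16, 6)
4G: (16, 6) + (39, 6). λ = (6 - 6)/(39 - 16) ≡ 0/23 mod 43. 23⁻¹ ≡ 15 (mod 43), so λ ≡ 0.
  x = λ² - 16 - 39 = 0 - 55 ≡ 31; y = λ·(16 - 31) - 6 ≡ 37. → (31, 37)
4G = (31, 37).
Next 3H:
Repeated addition: build up to 3H.
2H: tangent at (31, 6): λ = (3·31² + 7)/(2·6) ≡ 9/12. 12⁻¹ ≡ 18 (mod 43), so λ ≡ 9·18 ≡ 33.
  x = λ² - 31 - 31 = 1089 - 62 ≡ 38; y = λ·(31 - 38) - 6 ≡ 21. → (38, 21)
3H: (38, 21) + (31, 6). λ = (6 - 21)/(31 - 38) ≡ 28/36 mod 43. 36⁻¹ ≡ 6 (mod 43) since 36·6 = 216 ≡ 1, so λ ≡ 39.
  x = λ² - 38 - 31 = 1521 - 69 ≡ 33; y = λ·(38 - 33) - 21 ≡ 2. → (33, 2)
3H = (33, 2).
Finally 4G + 3H:
(31, 37) + (33, 2). λ = (2 - 37)/(33 - 31) ≡ 8/2 mod 43. 2⁻¹ ≡ 22 (mod 43), so λ ≡ 4.
  x = λ² - 31 - 33 = 16 - 64 ≡ 38; y = λ·(31 - 38) - 37 ≡ 21. → (38, 21)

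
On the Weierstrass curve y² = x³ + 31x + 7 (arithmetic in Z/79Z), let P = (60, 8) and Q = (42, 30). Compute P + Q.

(60, 8) + (42, 30). λ = (30 - 8)/(42 - 60) ≡ 22/61 mod 79. 61⁻¹ ≡ 57 (mod 79) since 61·57 = 3477 ≡ 1, so λ ≡ 69.
  x = λ² - 60 - 42 = 4761 - 102 ≡ 77; y = λ·(60 - 77) - 8 ≡ 4. → (77, 4)

(77, 4)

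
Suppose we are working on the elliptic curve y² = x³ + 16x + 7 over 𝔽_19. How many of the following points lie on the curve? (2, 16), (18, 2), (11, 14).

(2, 16): 16² ≡ 9, rhs ≡ 9 → on.
(18, 2): 2² ≡ 4, rhs ≡ 9 → off.
(11, 14): 14² ≡ 6, rhs ≡ 13 → off.

1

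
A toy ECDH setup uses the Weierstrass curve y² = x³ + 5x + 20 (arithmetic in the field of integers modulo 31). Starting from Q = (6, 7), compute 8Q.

(10, 27)

Double-and-add on 8 = (1000)₂. Start with Q = (6, 7) for the leading 1-bit.
double: tangent at (6, 7): λ = (3·6² + 5)/(2·7) ≡ 20/14. 14⁻¹ ≡ 20 (mod 31), so λ ≡ 20·20 ≡ 28.
  x = λ² - 6 - 6 = 784 - 12 ≡ 28; y = λ·(6 - 28) - 7 ≡ 28. → (28, 28)
double: tangent at (28, 28): λ = (3·28² + 5)/(2·28) ≡ 1/25. 25⁻¹ ≡ 5 (mod 31) since 25·5 = 125 ≡ 1, so λ ≡ 1·5 ≡ 5.
  x = λ² - 28 - 28 = 25 - 56 ≡ 0; y = λ·(28 - 0) - 28 ≡ 19. → (0, 19)
double: tangent at (0, 19): λ = (3·0² + 5)/(2·19) ≡ 5/7. 7⁻¹ ≡ 9 (mod 31) since 7·9 = 63 ≡ 1, so λ ≡ 5·9 ≡ 14.
  x = λ² - 0 - 0 = 196 - 0 ≡ 10; y = λ·(0 - 10) - 19 ≡ 27. → (10, 27)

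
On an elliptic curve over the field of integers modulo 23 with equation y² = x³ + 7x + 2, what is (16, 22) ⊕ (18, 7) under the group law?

(5, 22)

(16, 22) + (18, 7). λ = (7 - 22)/(18 - 16) ≡ 8/2 mod 23. 2⁻¹ ≡ 12 (mod 23), so λ ≡ 4.
  x = λ² - 16 - 18 = 16 - 34 ≡ 5; y = λ·(16 - 5) - 22 ≡ 22. → (5, 22)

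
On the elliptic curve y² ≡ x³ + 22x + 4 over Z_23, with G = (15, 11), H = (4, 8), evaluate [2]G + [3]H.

(20, 7)

First 2G:
Repeated addition: build up to 2G.
2G: tangent at (15, 11): λ = (3·15² + 22)/(2·11) ≡ 7/22. 22⁻¹ ≡ 22 (mod 23), so λ ≡ 7·22 ≡ 16.
  x = λ² - 15 - 15 = 256 - 30 ≡ 19; y = λ·(15 - 19) - 11 ≡ 17. → (19, 17)
2G = (19, 17).
Next 3H:
Repeated addition: build up to 3H.
2H: tangent at (4, 8): λ = (3·4² + 22)/(2·8) ≡ 1/16. 16⁻¹ ≡ 13 (mod 23), so λ ≡ 1·13 ≡ 13.
  x = λ² - 4 - 4 = 169 - 8 ≡ 0; y = λ·(4 - 0) - 8 ≡ 21. → (0, 21)
3H: (0, 21) + (4, 8). λ = (8 - 21)/(4 - 0) ≡ 10/4 mod 23. 4⁻¹ ≡ 6 (mod 23) since 4·6 = 24 ≡ 1, so λ ≡ 14.
  x = λ² - 0 - 4 = 196 - 4 ≡ 8; y = λ·(0 - 8) - 21 ≡ 5. → (8, 5)
3H = (8, 5).
Finally 2G + 3H:
(19, 17) + (8, 5). λ = (5 - 17)/(8 - 19) ≡ 11/12 mod 23. 12⁻¹ ≡ 2 (mod 23), so λ ≡ 22.
  x = λ² - 19 - 8 = 484 - 27 ≡ 20; y = λ·(19 - 20) - 17 ≡ 7. → (20, 7)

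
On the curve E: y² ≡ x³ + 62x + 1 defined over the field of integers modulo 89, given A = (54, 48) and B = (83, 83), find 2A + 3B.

First 2A:
Repeated addition: build up to 2A.
2A: tangent at (54, 48): λ = (3·54² + 62)/(2·48) ≡ 88/7. 7⁻¹ ≡ 51 (mod 89), so λ ≡ 88·51 ≡ 38.
  x = λ² - 54 - 54 = 1444 - 108 ≡ 1; y = λ·(54 - 1) - 48 ≡ 8. → (1, 8)
2A = (1, 8).
Next 3B:
Repeated addition: build up to 3B.
2B: tangent at (83, 83): λ = (3·83² + 62)/(2·83) ≡ 81/77. 77⁻¹ ≡ 37 (mod 89) since 77·37 = 2849 ≡ 1, so λ ≡ 81·37 ≡ 60.
  x = λ² - 83 - 83 = 3600 - 166 ≡ 52; y = λ·(83 - 52) - 83 ≡ 86. → (52, 86)
3B: (52, 86) + (83, 83). λ = (83 - 86)/(83 - 52) ≡ 86/31 mod 89. 31⁻¹ ≡ 23 (mod 89), so λ ≡ 20.
  x = λ² - 52 - 83 = 400 - 135 ≡ 87; y = λ·(52 - 87) - 86 ≡ 15. → (87, 15)
3B = (87, 15).
Finally 2A + 3B:
(1, 8) + (87, 15). λ = (15 - 8)/(87 - 1) ≡ 7/86 mod 89. 86⁻¹ ≡ 59 (mod 89), so λ ≡ 57.
  x = λ² - 1 - 87 = 3249 - 88 ≡ 46; y = λ·(1 - 46) - 8 ≡ 8. → (46, 8)

(46, 8)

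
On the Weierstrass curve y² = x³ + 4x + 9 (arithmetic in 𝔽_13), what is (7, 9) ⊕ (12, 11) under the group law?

(7, 9) + (12, 11). λ = (11 - 9)/(12 - 7) ≡ 2/5 mod 13. 5⁻¹ ≡ 8 (mod 13), so λ ≡ 3.
  x = λ² - 7 - 12 = 9 - 19 ≡ 3; y = λ·(7 - 3) - 9 ≡ 3. → (3, 3)

(3, 3)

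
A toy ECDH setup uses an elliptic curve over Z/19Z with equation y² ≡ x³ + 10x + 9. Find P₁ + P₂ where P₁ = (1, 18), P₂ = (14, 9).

(11, 5)

(1, 18) + (14, 9). λ = (9 - 18)/(14 - 1) ≡ 10/13 mod 19. 13⁻¹ ≡ 3 (mod 19) since 13·3 = 39 ≡ 1, so λ ≡ 11.
  x = λ² - 1 - 14 = 121 - 15 ≡ 11; y = λ·(1 - 11) - 18 ≡ 5. → (11, 5)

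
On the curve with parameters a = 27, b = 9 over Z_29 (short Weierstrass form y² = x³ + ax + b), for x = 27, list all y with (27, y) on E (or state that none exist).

11, 18

x³ + 27x + 9 = 20421 ≡ 5 (mod 29).
Square roots of 5 mod 29: 11 and 18 (since 11² = 121 ≡ 5).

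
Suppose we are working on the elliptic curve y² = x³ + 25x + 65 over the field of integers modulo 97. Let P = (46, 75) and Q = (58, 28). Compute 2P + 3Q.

First 2P:
Repeated addition: build up to 2P.
2P: tangent at (46, 75): λ = (3·46² + 25)/(2·75) ≡ 68/53. 53⁻¹ ≡ 11 (mod 97), so λ ≡ 68·11 ≡ 69.
  x = λ² - 46 - 46 = 4761 - 92 ≡ 13; y = λ·(46 - 13) - 75 ≡ 68. → (13, 68)
2P = (13, 68).
Next 3Q:
Repeated addition: build up to 3Q.
2Q: tangent at (58, 28): λ = (3·58² + 25)/(2·28) ≡ 29/56. 56⁻¹ ≡ 26 (mod 97) since 56·26 = 1456 ≡ 1, so λ ≡ 29·26 ≡ 75.
  x = λ² - 58 - 58 = 5625 - 116 ≡ 77; y = λ·(58 - 77) - 28 ≡ 2. → (77, 2)
3Q: (77, 2) + (58, 28). λ = (28 - 2)/(58 - 77) ≡ 26/78 mod 97. 78⁻¹ ≡ 51 (mod 97) since 78·51 = 3978 ≡ 1, so λ ≡ 65.
  x = λ² - 77 - 58 = 4225 - 135 ≡ 16; y = λ·(77 - 16) - 2 ≡ 83. → (16, 83)
3Q = (16, 83).
Finally 2P + 3Q:
(13, 68) + (16, 83). λ = (83 - 68)/(16 - 13) ≡ 15/3 mod 97. 3⁻¹ ≡ 65 (mod 97) since 3·65 = 195 ≡ 1, so λ ≡ 5.
  x = λ² - 13 - 16 = 25 - 29 ≡ 93; y = λ·(13 - 93) - 68 ≡ 17. → (93, 17)

(93, 17)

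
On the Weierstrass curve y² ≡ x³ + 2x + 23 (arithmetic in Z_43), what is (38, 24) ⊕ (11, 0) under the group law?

(38, 24) + (11, 0). λ = (0 - 24)/(11 - 38) ≡ 19/16 mod 43. 16⁻¹ ≡ 35 (mod 43), so λ ≡ 20.
  x = λ² - 38 - 11 = 400 - 49 ≡ 7; y = λ·(38 - 7) - 24 ≡ 37. → (7, 37)

(7, 37)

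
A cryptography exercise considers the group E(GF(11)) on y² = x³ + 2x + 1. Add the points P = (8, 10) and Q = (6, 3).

(8, 10) + (6, 3). λ = (3 - 10)/(6 - 8) ≡ 4/9 mod 11. 9⁻¹ ≡ 5 (mod 11) since 9·5 = 45 ≡ 1, so λ ≡ 9.
  x = λ² - 8 - 6 = 81 - 14 ≡ 1; y = λ·(8 - 1) - 10 ≡ 9. → (1, 9)

(1, 9)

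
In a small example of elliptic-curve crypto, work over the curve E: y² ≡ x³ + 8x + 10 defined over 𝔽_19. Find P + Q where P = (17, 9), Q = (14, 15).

(11, 17)

(17, 9) + (14, 15). λ = (15 - 9)/(14 - 17) ≡ 6/16 mod 19. 16⁻¹ ≡ 6 (mod 19), so λ ≡ 17.
  x = λ² - 17 - 14 = 289 - 31 ≡ 11; y = λ·(17 - 11) - 9 ≡ 17. → (11, 17)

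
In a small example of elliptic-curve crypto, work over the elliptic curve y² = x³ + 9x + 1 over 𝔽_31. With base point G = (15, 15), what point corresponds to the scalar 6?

(15, 15)

Double-and-add on 6 = (110)₂. Start with G = (15, 15) for the leading 1-bit.
double: tangent at (15, 15): λ = (3·15² + 9)/(2·15) ≡ 2/30. 30⁻¹ ≡ 30 (mod 31), so λ ≡ 2·30 ≡ 29.
  x = λ² - 15 - 15 = 841 - 30 ≡ 5; y = λ·(15 - 5) - 15 ≡ 27. → (5, 27)
add G: (5, 27) + (15, 15). λ = (15 - 27)/(15 - 5) ≡ 19/10 mod 31. 10⁻¹ ≡ 28 (mod 31), so λ ≡ 5.
  x = λ² - 5 - 15 = 25 - 20 ≡ 5; y = λ·(5 - 5) - 27 ≡ 4. → (5, 4)
double: tangent at (5, 4): λ = (3·5² + 9)/(2·4) ≡ 22/8. 8⁻¹ ≡ 4 (mod 31) since 8·4 = 32 ≡ 1, so λ ≡ 22·4 ≡ 26.
  x = λ² - 5 - 5 = 676 - 10 ≡ 15; y = λ·(5 - 15) - 4 ≡ 15. → (15, 15)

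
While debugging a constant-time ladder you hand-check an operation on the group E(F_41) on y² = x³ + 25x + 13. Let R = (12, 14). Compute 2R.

(16, 32)

tangent at (12, 14): λ = (3·12² + 25)/(2·14) ≡ 6/28. 28⁻¹ ≡ 22 (mod 41), so λ ≡ 6·22 ≡ 9.
  x = λ² - 12 - 12 = 81 - 24 ≡ 16; y = λ·(12 - 16) - 14 ≡ 32. → (16, 32)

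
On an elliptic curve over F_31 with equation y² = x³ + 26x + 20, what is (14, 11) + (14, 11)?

(0, 19)

tangent at (14, 11): λ = (3·14² + 26)/(2·11) ≡ 25/22. 22⁻¹ ≡ 24 (mod 31), so λ ≡ 25·24 ≡ 11.
  x = λ² - 14 - 14 = 121 - 28 ≡ 0; y = λ·(14 - 0) - 11 ≡ 19. → (0, 19)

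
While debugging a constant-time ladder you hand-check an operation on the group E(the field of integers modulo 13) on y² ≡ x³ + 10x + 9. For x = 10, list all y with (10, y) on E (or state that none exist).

2, 11

x³ + 10x + 9 = 1109 ≡ 4 (mod 13).
Square roots of 4 mod 13: 2 and 11 (since 2² = 4 ≡ 4).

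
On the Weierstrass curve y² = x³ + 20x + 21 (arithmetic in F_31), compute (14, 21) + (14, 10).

O

The two points share x = 14 and their y-coordinates satisfy 21 + 10 ≡ 0 (mod 31), so they are inverses. Their sum is O.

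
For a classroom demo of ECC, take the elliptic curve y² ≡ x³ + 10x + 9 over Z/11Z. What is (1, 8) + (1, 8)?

tangent at (1, 8): λ = (3·1² + 10)/(2·8) ≡ 2/5. 5⁻¹ ≡ 9 (mod 11) since 5·9 = 45 ≡ 1, so λ ≡ 2·9 ≡ 7.
  x = λ² - 1 - 1 = 49 - 2 ≡ 3; y = λ·(1 - 3) - 8 ≡ 0. → (3, 0)

(3, 0)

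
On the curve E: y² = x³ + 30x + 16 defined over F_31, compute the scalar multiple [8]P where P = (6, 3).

Double-and-add on 8 = (1000)₂. Start with P = (6, 3) for the leading 1-bit.
double: tangent at (6, 3): λ = (3·6² + 30)/(2·3) ≡ 14/6. 6⁻¹ ≡ 26 (mod 31) since 6·26 = 156 ≡ 1, so λ ≡ 14·26 ≡ 23.
  x = λ² - 6 - 6 = 529 - 12 ≡ 21; y = λ·(6 - 21) - 3 ≡ 24. → (21, 24)
double: tangent at (21, 24): λ = (3·21² + 30)/(2·24) ≡ 20/17. 17⁻¹ ≡ 11 (mod 31), so λ ≡ 20·11 ≡ 3.
  x = λ² - 21 - 21 = 9 - 42 ≡ 29; y = λ·(21 - 29) - 24 ≡ 14. → (29, 14)
double: tangent at (29, 14): λ = (3·29² + 30)/(2·14) ≡ 11/28. 28⁻¹ ≡ 10 (mod 31) since 28·10 = 280 ≡ 1, so λ ≡ 11·10 ≡ 17.
  x = λ² - 29 - 29 = 289 - 58 ≡ 14; y = λ·(29 - 14) - 14 ≡ 24. → (14, 24)

(14, 24)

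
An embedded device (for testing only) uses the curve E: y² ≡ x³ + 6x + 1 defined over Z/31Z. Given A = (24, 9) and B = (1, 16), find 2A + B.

First 2A:
Repeated addition: build up to 2A.
2A: tangent at (24, 9): λ = (3·24² + 6)/(2·9) ≡ 29/18. 18⁻¹ ≡ 19 (mod 31), so λ ≡ 29·19 ≡ 24.
  x = λ² - 24 - 24 = 576 - 48 ≡ 1; y = λ·(24 - 1) - 9 ≡ 16. → (1, 16)
2A = (1, 16).
Finally 2A + B:
tangent at (1, 16): λ = (3·1² + 6)/(2·16) ≡ 9/1. 1⁻¹ ≡ 1 (mod 31), so λ ≡ 9·1 ≡ 9.
  x = λ² - 1 - 1 = 81 - 2 ≡ 17; y = λ·(1 - 17) - 16 ≡ 26. → (17, 26)

(17, 26)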